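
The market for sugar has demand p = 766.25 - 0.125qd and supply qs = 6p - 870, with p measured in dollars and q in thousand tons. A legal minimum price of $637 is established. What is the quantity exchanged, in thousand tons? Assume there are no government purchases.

1034

Rearranging demand gives qd = 6130 - 8p. Equilibrium: 6130 - 8p = 6p - 870, so 7000 = 14p and p* = 500, q* = 2130.
Since 637 > 500, the floor is binding.
At p = 637: qd = 6130 - 8·637 = 1034 and qs = 6·637 - 870 = 2952.
The quantity actually transacted is the short side, demand: 1034.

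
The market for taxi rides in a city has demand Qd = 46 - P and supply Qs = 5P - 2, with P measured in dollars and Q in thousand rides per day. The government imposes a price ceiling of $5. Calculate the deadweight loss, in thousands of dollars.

135

Without the control the market clears where 46 - P = 5P - 2, i.e. P* = 8 and Q* = 38.
Since 5 < 8, the ceiling is binding.
At P = 5: Qd = 46 - 5 = 41 and Qs = 5·5 - 2 = 23.
Quantity traded falls to 23. At Q = 23 the demand price is 46 - 23 = 23 and the supply price is (2 + 23)/5 = 5.
Deadweight loss = ½ · (23 - 5) · (38 - 23) = ½ · 18 · 15 = 135.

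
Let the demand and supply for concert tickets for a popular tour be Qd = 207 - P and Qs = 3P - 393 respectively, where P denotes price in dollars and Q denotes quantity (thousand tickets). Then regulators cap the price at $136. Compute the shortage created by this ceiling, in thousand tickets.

Equilibrium: 207 - P = 3P - 393, so 600 = 4P and P* = 150, Q* = 57.
Since 136 < 150, the ceiling is binding.
At P = 136: Qd = 207 - 136 = 71 and Qs = 3·136 - 393 = 15.
Shortage = Qd - Qs = 71 - 15 = 56.

56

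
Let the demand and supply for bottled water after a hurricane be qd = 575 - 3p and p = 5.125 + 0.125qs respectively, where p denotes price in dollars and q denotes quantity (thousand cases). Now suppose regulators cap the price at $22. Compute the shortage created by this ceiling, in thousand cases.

Rearranging supply gives qs = 8p - 41. In a free market, 575 - 3p = 8p - 41 gives the equilibrium p* = 56, q* = 407.
Since 22 < 56, the ceiling is binding.
At p = 22: qd = 575 - 3·22 = 509 and qs = 8·22 - 41 = 135.
Shortage = qd - qs = 509 - 135 = 374.

374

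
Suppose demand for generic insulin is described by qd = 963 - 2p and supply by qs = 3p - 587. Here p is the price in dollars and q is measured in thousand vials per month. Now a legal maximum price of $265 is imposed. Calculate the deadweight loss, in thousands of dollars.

Equilibrium: 963 - 2p = 3p - 587, so 1550 = 5p and p* = 310, q* = 343.
Because the ceiling (265) lies below the market-clearing price, it is binding.
At p = 265: qd = 963 - 2·265 = 433 and qs = 3·265 - 587 = 208.
Quantity traded falls to 208. At q = 208 the demand price is (963 - 208)/2 = 377.5 and the supply price is (587 + 208)/3 = 265.
Deadweight loss = ½ · (377.5 - 265) · (343 - 208) = ½ · 112.5 · 135 = 7593.75.

7593.75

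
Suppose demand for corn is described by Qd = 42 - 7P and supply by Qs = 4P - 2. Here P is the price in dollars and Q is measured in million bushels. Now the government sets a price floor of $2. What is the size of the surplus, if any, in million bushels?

0

Setting quantity demanded equal to quantity supplied, 42 - 7P = 4P - 2, gives P* = 4 and Q* = 14.
Since 2 is below P* = 4, the floor does not bind and the free-market outcome prevails.
Since the control does not bind, there is no surplus.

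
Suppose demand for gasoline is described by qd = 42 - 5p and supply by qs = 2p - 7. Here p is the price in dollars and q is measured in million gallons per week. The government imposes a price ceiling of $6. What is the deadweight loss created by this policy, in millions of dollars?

Without the control the market clears where 42 - 5p = 2p - 7, i.e. p* = 7 and q* = 7.
Since 6 < 7, the ceiling is binding.
At p = 6: qd = 42 - 5·6 = 12 and qs = 2·6 - 7 = 5.
Quantity traded falls to 5. At q = 5 the demand price is (42 - 5)/5 = 7.4 and the supply price is (7 + 5)/2 = 6.
Deadweight loss = ½ · (7.4 - 6) · (7 - 5) = ½ · 1.4 · 2 = 1.4.

1.4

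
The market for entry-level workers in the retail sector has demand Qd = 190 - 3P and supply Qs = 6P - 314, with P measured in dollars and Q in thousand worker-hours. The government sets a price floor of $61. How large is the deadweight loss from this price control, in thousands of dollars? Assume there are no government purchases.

56.25

Equilibrium: 190 - 3P = 6P - 314, so 504 = 9P and P* = 56, Q* = 22.
The floor of 61 is above the equilibrium price 56, so it binds.
At P = 61: Qd = 190 - 3·61 = 7 and Qs = 6·61 - 314 = 52.
Quantity traded falls to 7. At Q = 7 the demand price is (190 - 7)/3 = 61 and the supply price is (314 + 7)/6 = 53.5.
Deadweight loss = ½ · (61 - 53.5) · (22 - 7) = ½ · 7.5 · 15 = 56.25.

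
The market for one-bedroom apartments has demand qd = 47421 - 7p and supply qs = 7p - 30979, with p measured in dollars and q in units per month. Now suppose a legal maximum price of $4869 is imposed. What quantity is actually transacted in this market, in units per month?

Equilibrium: 47421 - 7p = 7p - 30979, so 78400 = 14p and p* = 5600, q* = 8221.
Because the ceiling (4869) lies below the market-clearing price, it is binding.
At p = 4869: qd = 47421 - 7·4869 = 13338 and qs = 7·4869 - 30979 = 3104.
The quantity actually transacted is the short side, supply: 3104.

3104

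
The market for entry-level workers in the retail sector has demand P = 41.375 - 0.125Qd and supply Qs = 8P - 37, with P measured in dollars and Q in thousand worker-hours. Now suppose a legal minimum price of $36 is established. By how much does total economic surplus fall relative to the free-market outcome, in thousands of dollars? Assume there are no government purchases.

1352

Rearranging demand gives Qd = 331 - 8P. In a free market, 331 - 8P = 8P - 37 gives the equilibrium P* = 23, Q* = 147.
Because the floor (36) lies above the market-clearing price, it is binding.
At P = 36: Qd = 331 - 8·36 = 43 and Qs = 8·36 - 37 = 251.
Quantity traded falls to 43. At Q = 43 the demand price is (331 - 43)/8 = 36 and the supply price is (37 + 43)/8 = 10.
Deadweight loss = ½ · (36 - 10) · (147 - 43) = ½ · 26 · 104 = 1352.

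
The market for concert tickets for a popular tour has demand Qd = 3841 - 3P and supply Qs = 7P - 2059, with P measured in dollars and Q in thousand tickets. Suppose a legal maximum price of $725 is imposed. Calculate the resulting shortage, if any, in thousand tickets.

0

In a free market, 3841 - 3P = 7P - 2059 gives the equilibrium P* = 590, Q* = 2071.
Since 725 is above P* = 590, the ceiling does not bind and the free-market outcome prevails.
Since the control does not bind, there is no shortage.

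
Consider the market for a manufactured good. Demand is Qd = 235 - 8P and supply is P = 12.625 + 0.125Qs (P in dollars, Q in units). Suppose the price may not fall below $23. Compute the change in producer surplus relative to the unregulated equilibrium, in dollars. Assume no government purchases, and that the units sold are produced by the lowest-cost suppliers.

Rearranging supply gives Qs = 8P - 101. Equilibrium: 235 - 8P = 8P - 101, so 336 = 16P and P* = 21, Q* = 67.
Since 23 > 21, the floor is binding.
At P = 23: Qd = 235 - 8·23 = 51 and Qs = 8·23 - 101 = 83.
Producer surplus without the control is ½ · (21 - 12.625) · 67 = 280.5625.
With the floor, 51 units are sold at 23. The supply price at Q = 51 is 19, so PS = ½ · [(23 - 12.625) + (23 - 19)] · 51 = 366.5625.
Change in producer surplus = 366.5625 - 280.5625 = 86.

86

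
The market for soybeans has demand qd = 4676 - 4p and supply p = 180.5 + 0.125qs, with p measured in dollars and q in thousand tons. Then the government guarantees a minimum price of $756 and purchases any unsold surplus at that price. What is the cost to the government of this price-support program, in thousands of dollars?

2231712

Rearranging supply gives qs = 8p - 1444. In a free market, 4676 - 4p = 8p - 1444 gives the equilibrium p* = 510, q* = 2636.
The floor of 756 is above the equilibrium price 510, so it binds.
At p = 756: qd = 4676 - 4·756 = 1652 and qs = 8·756 - 1444 = 4604.
Surplus = qs - qd = 2952.
Government expenditure = surplus × support price = 2952 × 756 = 2231712.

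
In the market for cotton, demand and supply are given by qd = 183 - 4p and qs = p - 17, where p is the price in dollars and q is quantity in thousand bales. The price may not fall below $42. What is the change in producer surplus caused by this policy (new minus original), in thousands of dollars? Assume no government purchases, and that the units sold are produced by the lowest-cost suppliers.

Without the control the market clears where 183 - 4p = p - 17, i.e. p* = 40 and q* = 23.
Since 42 > 40, the floor is binding.
At p = 42: qd = 183 - 4·42 = 15 and qs = 42 - 17 = 25.
Producer surplus without the control is ½ · (40 - 17) · 23 = 264.5.
With the floor, 15 units are sold at 42. The supply price at q = 15 is 32, so PS = ½ · [(42 - 17) + (42 - 32)] · 15 = 262.5.
Change in producer surplus = 262.5 - 264.5 = -2.

-2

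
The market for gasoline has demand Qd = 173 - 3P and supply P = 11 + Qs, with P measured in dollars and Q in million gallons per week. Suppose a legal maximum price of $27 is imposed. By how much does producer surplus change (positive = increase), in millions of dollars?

-484.5

Rearranging supply gives Qs = P - 11. Without the control the market clears where 173 - 3P = P - 11, i.e. P* = 46 and Q* = 35.
The ceiling of 27 is below the equilibrium price 46, so it binds.
At P = 27: Qd = 173 - 3·27 = 92 and Qs = 27 - 11 = 16.
Producer surplus without the control is ½ · (46 - 11) · 35 = 612.5.
With the ceiling, producers sell 16 units at 27, so PS = ½ · (27 - 11) · 16 = 128.
Change in producer surplus = 128 - 612.5 = -484.5.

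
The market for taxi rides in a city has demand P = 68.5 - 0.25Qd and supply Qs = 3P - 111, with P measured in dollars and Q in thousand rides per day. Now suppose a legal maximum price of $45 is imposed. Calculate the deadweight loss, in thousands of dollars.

262.5

Rearranging demand gives Qd = 274 - 4P. Equilibrium: 274 - 4P = 3P - 111, so 385 = 7P and P* = 55, Q* = 54.
The ceiling of 45 is below the equilibrium price 55, so it binds.
At P = 45: Qd = 274 - 4·45 = 94 and Qs = 3·45 - 111 = 24.
Quantity traded falls to 24. At Q = 24 the demand price is (274 - 24)/4 = 62.5 and the supply price is (111 + 24)/3 = 45.
Deadweight loss = ½ · (62.5 - 45) · (54 - 24) = ½ · 17.5 · 30 = 262.5.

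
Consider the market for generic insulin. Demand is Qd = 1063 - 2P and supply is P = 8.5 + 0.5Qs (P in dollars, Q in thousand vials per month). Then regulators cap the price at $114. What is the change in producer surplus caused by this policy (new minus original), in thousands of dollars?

Rearranging supply gives Qs = 2P - 17. In a free market, 1063 - 2P = 2P - 17 gives the equilibrium P* = 270, Q* = 523.
Since 114 < 270, the ceiling is binding.
At P = 114: Qd = 1063 - 2·114 = 835 and Qs = 2·114 - 17 = 211.
Producer surplus without the control is ½ · (270 - 8.5) · 523 = 68382.25.
With the ceiling, producers sell 211 units at 114, so PS = ½ · (114 - 8.5) · 211 = 11130.25.
Change in producer surplus = 11130.25 - 68382.25 = -57252.

-57252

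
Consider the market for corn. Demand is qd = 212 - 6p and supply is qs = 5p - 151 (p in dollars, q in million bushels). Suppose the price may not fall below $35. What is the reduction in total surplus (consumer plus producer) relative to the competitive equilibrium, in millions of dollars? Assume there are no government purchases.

26.4

Without the control the market clears where 212 - 6p = 5p - 151, i.e. p* = 33 and q* = 14.
The floor of 35 is above the equilibrium price 33, so it binds.
At p = 35: qd = 212 - 6·35 = 2 and qs = 5·35 - 151 = 24.
Quantity traded falls to 2. At q = 2 the demand price is (212 - 2)/6 = 35 and the supply price is (151 + 2)/5 = 30.6.
Deadweight loss = ½ · (35 - 30.6) · (14 - 2) = ½ · 4.4 · 12 = 26.4.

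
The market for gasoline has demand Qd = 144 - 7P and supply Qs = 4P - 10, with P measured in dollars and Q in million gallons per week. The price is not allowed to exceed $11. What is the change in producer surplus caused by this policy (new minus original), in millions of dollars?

Equilibrium: 144 - 7P = 4P - 10, so 154 = 11P and P* = 14, Q* = 46.
Because the ceiling (11) lies below the market-clearing price, it is binding.
At P = 11: Qd = 144 - 7·11 = 67 and Qs = 4·11 - 10 = 34.
Producer surplus without the control is ½ · (14 - 2.5) · 46 = 264.5.
With the ceiling, producers sell 34 units at 11, so PS = ½ · (11 - 2.5) · 34 = 144.5.
Change in producer surplus = 144.5 - 264.5 = -120.

-120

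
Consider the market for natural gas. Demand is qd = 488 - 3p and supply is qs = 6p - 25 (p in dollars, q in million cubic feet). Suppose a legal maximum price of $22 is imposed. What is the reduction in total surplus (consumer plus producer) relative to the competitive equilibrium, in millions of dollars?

Equilibrium: 488 - 3p = 6p - 25, so 513 = 9p and p* = 57, q* = 317.
The ceiling of 22 is below the equilibrium price 57, so it binds.
At p = 22: qd = 488 - 3·22 = 422 and qs = 6·22 - 25 = 107.
Quantity traded falls to 107. At q = 107 the demand price is (488 - 107)/3 = 127 and the supply price is (25 + 107)/6 = 22.
Deadweight loss = ½ · (127 - 22) · (317 - 107) = ½ · 105 · 210 = 11025.

11025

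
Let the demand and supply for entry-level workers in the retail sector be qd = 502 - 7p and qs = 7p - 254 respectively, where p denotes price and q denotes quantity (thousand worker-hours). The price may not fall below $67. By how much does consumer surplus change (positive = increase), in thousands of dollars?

-1020.5

Setting quantity demanded equal to quantity supplied, 502 - 7p = 7p - 254, gives p* = 54 and q* = 124.
Because the floor (67) lies above the market-clearing price, it is binding.
At p = 67: qd = 502 - 7·67 = 33 and qs = 7·67 - 254 = 215.
Consumer surplus without the control is ½ · (502/7 - 54) · 124 = 7688/7.
With the floor, consumers buy 33 units at 67, so CS = ½ · (502/7 - 67) · 33 = 1089/14.
Change in consumer surplus = 1089/14 - 7688/7 = -1020.5.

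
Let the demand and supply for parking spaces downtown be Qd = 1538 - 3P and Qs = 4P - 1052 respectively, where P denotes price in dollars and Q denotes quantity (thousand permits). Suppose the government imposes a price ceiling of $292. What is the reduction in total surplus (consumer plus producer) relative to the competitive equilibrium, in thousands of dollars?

Without the control the market clears where 1538 - 3P = 4P - 1052, i.e. P* = 370 and Q* = 428.
Because the ceiling (292) lies below the market-clearing price, it is binding.
At P = 292: Qd = 1538 - 3·292 = 662 and Qs = 4·292 - 1052 = 116.
Quantity traded falls to 116. At Q = 116 the demand price is (1538 - 116)/3 = 474 and the supply price is (1052 + 116)/4 = 292.
Deadweight loss = ½ · (474 - 292) · (428 - 116) = ½ · 182 · 312 = 28392.

28392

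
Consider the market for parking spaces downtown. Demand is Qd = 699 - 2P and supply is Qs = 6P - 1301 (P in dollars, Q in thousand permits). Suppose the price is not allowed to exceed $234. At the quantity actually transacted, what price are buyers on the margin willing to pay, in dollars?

298

Without the control the market clears where 699 - 2P = 6P - 1301, i.e. P* = 250 and Q* = 199.
Since 234 < 250, the ceiling is binding.
At P = 234: Qd = 699 - 2·234 = 231 and Qs = 6·234 - 1301 = 103.
Only 103 units reach the market. On the demand curve, the marginal buyer's willingness to pay at Q = 103 is (699 - 103)/2 = 298.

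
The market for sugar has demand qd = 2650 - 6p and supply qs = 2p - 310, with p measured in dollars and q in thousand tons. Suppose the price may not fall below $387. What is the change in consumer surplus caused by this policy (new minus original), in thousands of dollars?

-6443

Setting quantity demanded equal to quantity supplied, 2650 - 6p = 2p - 310, gives p* = 370 and q* = 430.
Because the floor (387) lies above the market-clearing price, it is binding.
At p = 387: qd = 2650 - 6·387 = 328 and qs = 2·387 - 310 = 464.
Consumer surplus without the control is ½ · (1325/3 - 370) · 430 = 46225/3.
With the floor, consumers buy 328 units at 387, so CS = ½ · (1325/3 - 387) · 328 = 26896/3.
Change in consumer surplus = 26896/3 - 46225/3 = -6443.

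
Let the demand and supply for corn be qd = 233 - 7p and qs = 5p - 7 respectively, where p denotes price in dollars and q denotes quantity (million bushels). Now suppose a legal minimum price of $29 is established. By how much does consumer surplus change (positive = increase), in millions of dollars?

-553.5

Setting quantity demanded equal to quantity supplied, 233 - 7p = 5p - 7, gives p* = 20 and q* = 93.
Since 29 > 20, the floor is binding.
At p = 29: qd = 233 - 7·29 = 30 and qs = 5·29 - 7 = 138.
Consumer surplus without the control is ½ · (233/7 - 20) · 93 = 8649/14.
With the floor, consumers buy 30 units at 29, so CS = ½ · (233/7 - 29) · 30 = 450/7.
Change in consumer surplus = 450/7 - 8649/14 = -553.5.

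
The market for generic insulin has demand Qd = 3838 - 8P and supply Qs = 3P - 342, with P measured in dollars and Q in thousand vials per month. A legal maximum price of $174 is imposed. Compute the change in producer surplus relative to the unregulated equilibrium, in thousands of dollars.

-100734

Setting quantity demanded equal to quantity supplied, 3838 - 8P = 3P - 342, gives P* = 380 and Q* = 798.
Because the ceiling (174) lies below the market-clearing price, it is binding.
At P = 174: Qd = 3838 - 8·174 = 2446 and Qs = 3·174 - 342 = 180.
Producer surplus without the control is ½ · (380 - 114) · 798 = 106134.
With the ceiling, producers sell 180 units at 174, so PS = ½ · (174 - 114) · 180 = 5400.
Change in producer surplus = 5400 - 106134 = -100734.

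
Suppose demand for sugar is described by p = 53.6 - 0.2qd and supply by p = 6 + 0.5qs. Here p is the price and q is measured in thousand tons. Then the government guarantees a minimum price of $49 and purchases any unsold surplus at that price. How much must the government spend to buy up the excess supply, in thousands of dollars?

Rearranging demand gives qd = 268 - 5p; rearranging supply gives qs = 2p - 12. Setting quantity demanded equal to quantity supplied, 268 - 5p = 2p - 12, gives p* = 40 and q* = 68.
Because the floor (49) lies above the market-clearing price, it is binding.
At p = 49: qd = 268 - 5·49 = 23 and qs = 2·49 - 12 = 86.
Surplus = qs - qd = 63.
Government expenditure = surplus × support price = 63 × 49 = 3087.

3087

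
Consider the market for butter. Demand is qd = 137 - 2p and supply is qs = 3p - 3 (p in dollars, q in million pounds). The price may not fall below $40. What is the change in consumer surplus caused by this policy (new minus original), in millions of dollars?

-828

Without the control the market clears where 137 - 2p = 3p - 3, i.e. p* = 28 and q* = 81.
Because the floor (40) lies above the market-clearing price, it is binding.
At p = 40: qd = 137 - 2·40 = 57 and qs = 3·40 - 3 = 117.
Consumer surplus without the control is ½ · (68.5 - 28) · 81 = 1640.25.
With the floor, consumers buy 57 units at 40, so CS = ½ · (68.5 - 40) · 57 = 812.25.
Change in consumer surplus = 812.25 - 1640.25 = -828.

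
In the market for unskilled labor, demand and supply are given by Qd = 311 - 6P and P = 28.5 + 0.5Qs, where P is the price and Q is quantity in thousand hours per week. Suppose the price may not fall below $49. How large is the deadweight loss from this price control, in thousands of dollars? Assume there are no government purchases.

Rearranging supply gives Qs = 2P - 57. Setting quantity demanded equal to quantity supplied, 311 - 6P = 2P - 57, gives P* = 46 and Q* = 35.
Since 49 > 46, the floor is binding.
At P = 49: Qd = 311 - 6·49 = 17 and Qs = 2·49 - 57 = 41.
Quantity traded falls to 17. At Q = 17 the demand price is (311 - 17)/6 = 49 and the supply price is (57 + 17)/2 = 37.
Deadweight loss = ½ · (49 - 37) · (35 - 17) = ½ · 12 · 18 = 108.

108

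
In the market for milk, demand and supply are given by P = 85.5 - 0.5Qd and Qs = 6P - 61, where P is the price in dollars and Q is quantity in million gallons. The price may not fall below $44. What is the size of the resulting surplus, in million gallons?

120

Rearranging demand gives Qd = 171 - 2P. In a free market, 171 - 2P = 6P - 61 gives the equilibrium P* = 29, Q* = 113.
Since 44 > 29, the floor is binding.
At P = 44: Qd = 171 - 2·44 = 83 and Qs = 6·44 - 61 = 203.
Surplus = Qs - Qd = 203 - 83 = 120.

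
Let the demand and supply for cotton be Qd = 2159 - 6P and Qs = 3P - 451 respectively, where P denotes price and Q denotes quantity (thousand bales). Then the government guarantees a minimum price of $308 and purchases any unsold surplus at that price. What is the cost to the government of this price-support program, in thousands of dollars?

49896

Setting quantity demanded equal to quantity supplied, 2159 - 6P = 3P - 451, gives P* = 290 and Q* = 419.
The floor of 308 is above the equilibrium price 290, so it binds.
At P = 308: Qd = 2159 - 6·308 = 311 and Qs = 3·308 - 451 = 473.
Surplus = Qs - Qd = 162.
Government expenditure = surplus × support price = 162 × 308 = 49896.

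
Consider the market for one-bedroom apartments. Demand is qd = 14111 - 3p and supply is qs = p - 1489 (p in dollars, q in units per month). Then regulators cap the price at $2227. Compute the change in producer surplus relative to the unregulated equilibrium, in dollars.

-2634138.5

In a free market, 14111 - 3p = p - 1489 gives the equilibrium p* = 3900, q* = 2411.
Since 2227 < 3900, the ceiling is binding.
At p = 2227: qd = 14111 - 3·2227 = 7430 and qs = 2227 - 1489 = 738.
Producer surplus without the control is ½ · (3900 - 1489) · 2411 = 2906460.5.
With the ceiling, producers sell 738 units at 2227, so PS = ½ · (2227 - 1489) · 738 = 272322.
Change in producer surplus = 272322 - 2906460.5 = -2634138.5.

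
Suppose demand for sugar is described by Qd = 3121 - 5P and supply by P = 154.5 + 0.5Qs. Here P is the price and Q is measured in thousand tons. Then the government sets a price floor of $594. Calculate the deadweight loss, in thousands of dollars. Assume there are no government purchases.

94640

Rearranging supply gives Qs = 2P - 309. Setting quantity demanded equal to quantity supplied, 3121 - 5P = 2P - 309, gives P* = 490 and Q* = 671.
The floor of 594 is above the equilibrium price 490, so it binds.
At P = 594: Qd = 3121 - 5·594 = 151 and Qs = 2·594 - 309 = 879.
Quantity traded falls to 151. At Q = 151 the demand price is (3121 - 151)/5 = 594 and the supply price is (309 + 151)/2 = 230.
Deadweight loss = ½ · (594 - 230) · (671 - 151) = ½ · 364 · 520 = 94640.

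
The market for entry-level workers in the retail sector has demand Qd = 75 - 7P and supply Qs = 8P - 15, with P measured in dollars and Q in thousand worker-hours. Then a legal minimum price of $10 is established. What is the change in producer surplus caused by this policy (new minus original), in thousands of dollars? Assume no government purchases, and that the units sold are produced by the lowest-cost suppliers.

In a free market, 75 - 7P = 8P - 15 gives the equilibrium P* = 6, Q* = 33.
The floor of 10 is above the equilibrium price 6, so it binds.
At P = 10: Qd = 75 - 7·10 = 5 and Qs = 8·10 - 15 = 65.
Producer surplus without the control is ½ · (6 - 1.875) · 33 = 68.0625.
With the floor, 5 units are sold at 10. The supply price at Q = 5 is 2.5, so PS = ½ · [(10 - 1.875) + (10 - 2.5)] · 5 = 39.0625.
Change in producer surplus = 39.0625 - 68.0625 = -29.

-29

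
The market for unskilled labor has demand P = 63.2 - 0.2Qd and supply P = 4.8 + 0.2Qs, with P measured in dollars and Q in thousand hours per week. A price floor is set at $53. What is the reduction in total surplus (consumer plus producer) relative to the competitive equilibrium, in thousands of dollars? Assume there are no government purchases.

Rearranging demand gives Qd = 316 - 5P; rearranging supply gives Qs = 5P - 24. Without the control the market clears where 316 - 5P = 5P - 24, i.e. P* = 34 and Q* = 146.
Since 53 > 34, the floor is binding.
At P = 53: Qd = 316 - 5·53 = 51 and Qs = 5·53 - 24 = 241.
Quantity traded falls to 51. At Q = 51 the demand price is (316 - 51)/5 = 53 and the supply price is (24 + 51)/5 = 15.
Deadweight loss = ½ · (53 - 15) · (146 - 51) = ½ · 38 · 95 = 1805.

1805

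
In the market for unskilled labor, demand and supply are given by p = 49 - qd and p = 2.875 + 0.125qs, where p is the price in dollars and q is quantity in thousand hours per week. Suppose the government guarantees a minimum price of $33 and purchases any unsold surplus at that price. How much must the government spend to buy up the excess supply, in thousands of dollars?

Rearranging demand gives qd = 49 - p; rearranging supply gives qs = 8p - 23. Equilibrium: 49 - p = 8p - 23, so 72 = 9p and p* = 8, q* = 41.
Because the floor (33) lies above the market-clearing price, it is binding.
At p = 33: qd = 49 - 33 = 16 and qs = 8·33 - 23 = 241.
Surplus = qs - qd = 225.
Government expenditure = surplus × support price = 225 × 33 = 7425.

7425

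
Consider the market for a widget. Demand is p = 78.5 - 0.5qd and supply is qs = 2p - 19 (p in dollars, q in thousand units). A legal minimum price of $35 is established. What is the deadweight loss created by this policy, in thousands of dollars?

0

Rearranging demand gives qd = 157 - 2p. In a free market, 157 - 2p = 2p - 19 gives the equilibrium p* = 44, q* = 69.
Since 35 is below p* = 44, the floor does not bind and the free-market outcome prevails.
Since the control does not bind, no trades are prevented and deadweight loss is zero.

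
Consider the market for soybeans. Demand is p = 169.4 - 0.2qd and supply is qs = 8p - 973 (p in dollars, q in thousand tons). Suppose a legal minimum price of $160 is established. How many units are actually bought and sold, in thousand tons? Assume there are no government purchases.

Rearranging demand gives qd = 847 - 5p. Setting quantity demanded equal to quantity supplied, 847 - 5p = 8p - 973, gives p* = 140 and q* = 147.
Because the floor (160) lies above the market-clearing price, it is binding.
At p = 160: qd = 847 - 5·160 = 47 and qs = 8·160 - 973 = 307.
The quantity actually transacted is the short side, demand: 47.

47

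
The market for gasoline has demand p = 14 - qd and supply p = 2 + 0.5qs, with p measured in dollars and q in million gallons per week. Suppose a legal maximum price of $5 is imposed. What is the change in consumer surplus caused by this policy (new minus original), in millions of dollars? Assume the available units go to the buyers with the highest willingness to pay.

4

Rearranging demand gives qd = 14 - p; rearranging supply gives qs = 2p - 4. Equilibrium: 14 - p = 2p - 4, so 18 = 3p and p* = 6, q* = 8.
The ceiling of 5 is below the equilibrium price 6, so it binds.
At p = 5: qd = 14 - 5 = 9 and qs = 2·5 - 4 = 6.
Consumer surplus without the control is ½ · (14 - 6) · 8 = 32.
With the ceiling, 6 units are sold at 5 (assume they go to the highest-value buyers). The demand price at q = 6 is 8, so CS = ½ · [(14 - 5) + (8 - 5)] · 6 = 36.
Change in consumer surplus = 36 - 32 = 4.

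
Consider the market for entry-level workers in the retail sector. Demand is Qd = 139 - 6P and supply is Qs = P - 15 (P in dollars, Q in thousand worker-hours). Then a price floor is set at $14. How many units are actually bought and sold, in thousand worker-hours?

7

Without the control the market clears where 139 - 6P = P - 15, i.e. P* = 22 and Q* = 7.
The floor of 14 is below the equilibrium price 22, so it is not binding; the market clears at P* = 22, Q* = 7.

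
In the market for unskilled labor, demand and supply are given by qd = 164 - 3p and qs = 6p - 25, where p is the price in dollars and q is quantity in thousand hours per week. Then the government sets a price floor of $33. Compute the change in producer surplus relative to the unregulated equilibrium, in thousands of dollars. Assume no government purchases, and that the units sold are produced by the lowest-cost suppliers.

672

Without the control the market clears where 164 - 3p = 6p - 25, i.e. p* = 21 and q* = 101.
The floor of 33 is above the equilibrium price 21, so it binds.
At p = 33: qd = 164 - 3·33 = 65 and qs = 6·33 - 25 = 173.
Producer surplus without the control is ½ · (21 - 25/6) · 101 = 10201/12.
With the floor, 65 units are sold at 33. The supply price at q = 65 is 15, so PS = ½ · [(33 - 25/6) + (33 - 15)] · 65 = 18265/12.
Change in producer surplus = 18265/12 - 10201/12 = 672.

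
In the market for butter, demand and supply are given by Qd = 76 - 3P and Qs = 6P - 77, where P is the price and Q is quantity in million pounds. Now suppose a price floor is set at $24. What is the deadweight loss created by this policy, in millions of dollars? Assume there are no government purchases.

110.25

Equilibrium: 76 - 3P = 6P - 77, so 153 = 9P and P* = 17, Q* = 25.
The floor of 24 is above the equilibrium price 17, so it binds.
At P = 24: Qd = 76 - 3·24 = 4 and Qs = 6·24 - 77 = 67.
Quantity traded falls to 4. At Q = 4 the demand price is (76 - 4)/3 = 24 and the supply price is (77 + 4)/6 = 13.5.
Deadweight loss = ½ · (24 - 13.5) · (25 - 4) = ½ · 10.5 · 21 = 110.25.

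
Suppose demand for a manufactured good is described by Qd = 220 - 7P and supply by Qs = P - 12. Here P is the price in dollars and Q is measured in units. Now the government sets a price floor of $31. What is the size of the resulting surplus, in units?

In a free market, 220 - 7P = P - 12 gives the equilibrium P* = 29, Q* = 17.
Since 31 > 29, the floor is binding.
At P = 31: Qd = 220 - 7·31 = 3 and Qs = 31 - 12 = 19.
Surplus = Qs - Qd = 19 - 3 = 16.

16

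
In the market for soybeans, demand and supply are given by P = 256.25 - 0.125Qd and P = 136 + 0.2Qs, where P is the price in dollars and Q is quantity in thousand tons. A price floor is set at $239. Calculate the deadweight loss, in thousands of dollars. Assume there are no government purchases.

8746.4

Rearranging demand gives Qd = 2050 - 8P; rearranging supply gives Qs = 5P - 680. Without the control the market clears where 2050 - 8P = 5P - 680, i.e. P* = 210 and Q* = 370.
The floor of 239 is above the equilibrium price 210, so it binds.
At P = 239: Qd = 2050 - 8·239 = 138 and Qs = 5·239 - 680 = 515.
Quantity traded falls to 138. At Q = 138 the demand price is (2050 - 138)/8 = 239 and the supply price is (680 + 138)/5 = 163.6.
Deadweight loss = ½ · (239 - 163.6) · (370 - 138) = ½ · 75.4 · 232 = 8746.4.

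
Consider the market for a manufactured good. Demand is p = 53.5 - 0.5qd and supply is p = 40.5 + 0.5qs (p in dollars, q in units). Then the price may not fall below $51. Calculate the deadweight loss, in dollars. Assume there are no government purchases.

32

Rearranging demand gives qd = 107 - 2p; rearranging supply gives qs = 2p - 81. Setting quantity demanded equal to quantity supplied, 107 - 2p = 2p - 81, gives p* = 47 and q* = 13.
The floor of 51 is above the equilibrium price 47, so it binds.
At p = 51: qd = 107 - 2·51 = 5 and qs = 2·51 - 81 = 21.
Quantity traded falls to 5. At q = 5 the demand price is (107 - 5)/2 = 51 and the supply price is (81 + 5)/2 = 43.
Deadweight loss = ½ · (51 - 43) · (13 - 5) = ½ · 8 · 8 = 32.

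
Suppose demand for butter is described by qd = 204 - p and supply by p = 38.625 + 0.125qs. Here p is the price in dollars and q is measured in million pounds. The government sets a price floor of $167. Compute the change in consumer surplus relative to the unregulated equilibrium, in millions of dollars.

-10120

Rearranging supply gives qs = 8p - 309. Setting quantity demanded equal to quantity supplied, 204 - p = 8p - 309, gives p* = 57 and q* = 147.
Since 167 > 57, the floor is binding.
At p = 167: qd = 204 - 167 = 37 and qs = 8·167 - 309 = 1027.
Consumer surplus without the control is ½ · (204 - 57) · 147 = 10804.5.
With the floor, consumers buy 37 units at 167, so CS = ½ · (204 - 167) · 37 = 684.5.
Change in consumer surplus = 684.5 - 10804.5 = -10120.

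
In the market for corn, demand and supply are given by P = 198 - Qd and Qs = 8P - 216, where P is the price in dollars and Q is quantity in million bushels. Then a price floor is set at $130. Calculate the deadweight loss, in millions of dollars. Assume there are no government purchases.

Rearranging demand gives Qd = 198 - P. Equilibrium: 198 - P = 8P - 216, so 414 = 9P and P* = 46, Q* = 152.
Since 130 > 46, the floor is binding.
At P = 130: Qd = 198 - 130 = 68 and Qs = 8·130 - 216 = 824.
Quantity traded falls to 68. At Q = 68 the demand price is 198 - 68 = 130 and the supply price is (216 + 68)/8 = 35.5.
Deadweight loss = ½ · (130 - 35.5) · (152 - 68) = ½ · 94.5 · 84 = 3969.

3969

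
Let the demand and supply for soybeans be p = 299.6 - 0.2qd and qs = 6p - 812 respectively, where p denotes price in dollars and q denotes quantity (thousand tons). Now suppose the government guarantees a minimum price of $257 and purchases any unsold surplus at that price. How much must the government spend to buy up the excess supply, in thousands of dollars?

132869

Rearranging demand gives qd = 1498 - 5p. In a free market, 1498 - 5p = 6p - 812 gives the equilibrium p* = 210, q* = 448.
The floor of 257 is above the equilibrium price 210, so it binds.
At p = 257: qd = 1498 - 5·257 = 213 and qs = 6·257 - 812 = 730.
Surplus = qs - qd = 517.
Government expenditure = surplus × support price = 517 × 257 = 132869.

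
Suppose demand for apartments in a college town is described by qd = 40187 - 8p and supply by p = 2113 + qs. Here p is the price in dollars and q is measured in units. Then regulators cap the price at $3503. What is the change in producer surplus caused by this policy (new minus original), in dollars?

Rearranging supply gives qs = p - 2113. Setting quantity demanded equal to quantity supplied, 40187 - 8p = p - 2113, gives p* = 4700 and q* = 2587.
Since 3503 < 4700, the ceiling is binding.
At p = 3503: qd = 40187 - 8·3503 = 12163 and qs = 3503 - 2113 = 1390.
Producer surplus without the control is ½ · (4700 - 2113) · 2587 = 3346284.5.
With the ceiling, producers sell 1390 units at 3503, so PS = ½ · (3503 - 2113) · 1390 = 966050.
Change in producer surplus = 966050 - 3346284.5 = -2380234.5.

-2380234.5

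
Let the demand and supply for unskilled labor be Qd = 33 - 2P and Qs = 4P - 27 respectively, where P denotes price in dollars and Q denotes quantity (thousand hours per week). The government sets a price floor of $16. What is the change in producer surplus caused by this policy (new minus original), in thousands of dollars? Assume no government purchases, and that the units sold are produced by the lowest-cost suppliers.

Setting quantity demanded equal to quantity supplied, 33 - 2P = 4P - 27, gives P* = 10 and Q* = 13.
Because the floor (16) lies above the market-clearing price, it is binding.
At P = 16: Qd = 33 - 2·16 = 1 and Qs = 4·16 - 27 = 37.
Producer surplus without the control is ½ · (10 - 6.75) · 13 = 21.125.
With the floor, 1 units are sold at 16. The supply price at Q = 1 is 7, so PS = ½ · [(16 - 6.75) + (16 - 7)] · 1 = 9.125.
Change in producer surplus = 9.125 - 21.125 = -12.

-12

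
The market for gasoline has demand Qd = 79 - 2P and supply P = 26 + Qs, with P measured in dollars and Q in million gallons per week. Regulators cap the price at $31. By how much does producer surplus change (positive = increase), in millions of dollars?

-28

Rearranging supply gives Qs = P - 26. In a free market, 79 - 2P = P - 26 gives the equilibrium P* = 35, Q* = 9.
The ceiling of 31 is below the equilibrium price 35, so it binds.
At P = 31: Qd = 79 - 2·31 = 17 and Qs = 31 - 26 = 5.
Producer surplus without the control is ½ · (35 - 26) · 9 = 40.5.
With the ceiling, producers sell 5 units at 31, so PS = ½ · (31 - 26) · 5 = 12.5.
Change in producer surplus = 12.5 - 40.5 = -28.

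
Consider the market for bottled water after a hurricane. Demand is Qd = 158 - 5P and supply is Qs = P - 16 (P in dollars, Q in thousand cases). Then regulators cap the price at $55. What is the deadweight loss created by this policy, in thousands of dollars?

0

In a free market, 158 - 5P = P - 16 gives the equilibrium P* = 29, Q* = 13.
Since 55 is above P* = 29, the ceiling does not bind and the free-market outcome prevails.
Since the control does not bind, no trades are prevented and deadweight loss is zero.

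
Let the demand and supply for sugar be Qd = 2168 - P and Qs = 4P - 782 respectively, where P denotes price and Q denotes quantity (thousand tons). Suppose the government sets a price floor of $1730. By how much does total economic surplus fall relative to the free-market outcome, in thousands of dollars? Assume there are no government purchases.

Without the control the market clears where 2168 - P = 4P - 782, i.e. P* = 590 and Q* = 1578.
Since 1730 > 590, the floor is binding.
At P = 1730: Qd = 2168 - 1730 = 438 and Qs = 4·1730 - 782 = 6138.
Quantity traded falls to 438. At Q = 438 the demand price is 2168 - 438 = 1730 and the supply price is (782 + 438)/4 = 305.
Deadweight loss = ½ · (1730 - 305) · (1578 - 438) = ½ · 1425 · 1140 = 812250.

812250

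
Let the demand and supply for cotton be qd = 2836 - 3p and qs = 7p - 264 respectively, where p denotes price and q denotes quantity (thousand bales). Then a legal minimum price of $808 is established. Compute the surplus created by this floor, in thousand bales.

Without the control the market clears where 2836 - 3p = 7p - 264, i.e. p* = 310 and q* = 1906.
Because the floor (808) lies above the market-clearing price, it is binding.
At p = 808: qd = 2836 - 3·808 = 412 and qs = 7·808 - 264 = 5392.
Surplus = qs - qd = 5392 - 412 = 4980.

4980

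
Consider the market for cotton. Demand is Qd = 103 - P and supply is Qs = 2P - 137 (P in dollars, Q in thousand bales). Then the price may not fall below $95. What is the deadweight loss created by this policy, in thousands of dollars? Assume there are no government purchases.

Setting quantity demanded equal to quantity supplied, 103 - P = 2P - 137, gives P* = 80 and Q* = 23.
Because the floor (95) lies above the market-clearing price, it is binding.
At P = 95: Qd = 103 - 95 = 8 and Qs = 2·95 - 137 = 53.
Quantity traded falls to 8. At Q = 8 the demand price is 103 - 8 = 95 and the supply price is (137 + 8)/2 = 72.5.
Deadweight loss = ½ · (95 - 72.5) · (23 - 8) = ½ · 22.5 · 15 = 168.75.

168.75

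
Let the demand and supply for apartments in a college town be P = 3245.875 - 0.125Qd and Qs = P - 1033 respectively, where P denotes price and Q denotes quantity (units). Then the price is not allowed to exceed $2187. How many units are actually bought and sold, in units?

1154

Rearranging demand gives Qd = 25967 - 8P. Without the control the market clears where 25967 - 8P = P - 1033, i.e. P* = 3000 and Q* = 1967.
Because the ceiling (2187) lies below the market-clearing price, it is binding.
At P = 2187: Qd = 25967 - 8·2187 = 8471 and Qs = 2187 - 1033 = 1154.
The quantity actually transacted is the short side, supply: 1154.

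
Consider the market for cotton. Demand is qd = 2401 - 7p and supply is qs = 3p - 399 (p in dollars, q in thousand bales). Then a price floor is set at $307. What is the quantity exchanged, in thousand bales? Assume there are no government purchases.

Setting quantity demanded equal to quantity supplied, 2401 - 7p = 3p - 399, gives p* = 280 and q* = 441.
Because the floor (307) lies above the market-clearing price, it is binding.
At p = 307: qd = 2401 - 7·307 = 252 and qs = 3·307 - 399 = 522.
The quantity actually transacted is the short side, demand: 252.

252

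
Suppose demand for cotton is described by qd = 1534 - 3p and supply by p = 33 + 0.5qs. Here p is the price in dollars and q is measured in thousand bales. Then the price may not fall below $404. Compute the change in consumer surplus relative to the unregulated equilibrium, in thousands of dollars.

Rearranging supply gives qs = 2p - 66. Setting quantity demanded equal to quantity supplied, 1534 - 3p = 2p - 66, gives p* = 320 and q* = 574.
The floor of 404 is above the equilibrium price 320, so it binds.
At p = 404: qd = 1534 - 3·404 = 322 and qs = 2·404 - 66 = 742.
Consumer surplus without the control is ½ · (1534/3 - 320) · 574 = 164738/3.
With the floor, consumers buy 322 units at 404, so CS = ½ · (1534/3 - 404) · 322 = 51842/3.
Change in consumer surplus = 51842/3 - 164738/3 = -37632.

-37632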